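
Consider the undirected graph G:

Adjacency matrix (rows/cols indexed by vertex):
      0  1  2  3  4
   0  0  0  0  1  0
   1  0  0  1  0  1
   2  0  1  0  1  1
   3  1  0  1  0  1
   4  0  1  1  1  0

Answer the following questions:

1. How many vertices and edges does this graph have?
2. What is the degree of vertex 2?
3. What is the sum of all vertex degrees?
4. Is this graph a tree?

Count: 5 vertices, 6 edges.
Vertex 2 has neighbors [1, 3, 4], degree = 3.
Handshaking lemma: 2 * 6 = 12.
A tree on 5 vertices has 4 edges. This graph has 6 edges (2 extra). Not a tree.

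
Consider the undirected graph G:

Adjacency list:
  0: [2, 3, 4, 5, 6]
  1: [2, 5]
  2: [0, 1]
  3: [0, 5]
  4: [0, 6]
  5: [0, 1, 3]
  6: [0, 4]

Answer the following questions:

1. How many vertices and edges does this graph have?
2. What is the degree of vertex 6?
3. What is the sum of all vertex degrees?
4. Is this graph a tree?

Count: 7 vertices, 9 edges.
Vertex 6 has neighbors [0, 4], degree = 2.
Handshaking lemma: 2 * 9 = 18.
A tree on 7 vertices has 6 edges. This graph has 9 edges (3 extra). Not a tree.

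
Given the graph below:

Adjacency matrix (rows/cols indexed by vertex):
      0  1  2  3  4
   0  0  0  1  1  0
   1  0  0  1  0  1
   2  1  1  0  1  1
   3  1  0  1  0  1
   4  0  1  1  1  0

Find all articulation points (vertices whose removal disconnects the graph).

No articulation points. The graph is biconnected.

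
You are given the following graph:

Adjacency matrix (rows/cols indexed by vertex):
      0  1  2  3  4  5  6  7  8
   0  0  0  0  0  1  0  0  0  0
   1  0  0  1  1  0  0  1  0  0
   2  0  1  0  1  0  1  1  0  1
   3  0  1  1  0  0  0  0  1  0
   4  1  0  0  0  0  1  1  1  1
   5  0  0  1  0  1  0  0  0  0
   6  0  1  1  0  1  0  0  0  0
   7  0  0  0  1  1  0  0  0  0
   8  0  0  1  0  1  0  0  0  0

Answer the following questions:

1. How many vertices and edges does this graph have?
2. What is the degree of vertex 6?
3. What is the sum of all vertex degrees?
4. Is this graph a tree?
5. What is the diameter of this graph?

Count: 9 vertices, 13 edges.
Vertex 6 has neighbors [1, 2, 4], degree = 3.
Handshaking lemma: 2 * 13 = 26.
A tree on 9 vertices has 8 edges. This graph has 13 edges (5 extra). Not a tree.
Diameter (longest shortest path) = 3.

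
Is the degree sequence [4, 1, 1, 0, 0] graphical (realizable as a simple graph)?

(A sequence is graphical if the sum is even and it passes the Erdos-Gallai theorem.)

Sum of degrees = 6. Sum is even but fails Erdos-Gallai. The sequence is NOT graphical.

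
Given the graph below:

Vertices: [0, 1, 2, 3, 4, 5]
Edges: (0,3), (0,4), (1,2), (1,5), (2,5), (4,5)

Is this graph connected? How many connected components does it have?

Checking connectivity: the graph has 1 connected component(s).
All vertices are reachable from each other. The graph IS connected.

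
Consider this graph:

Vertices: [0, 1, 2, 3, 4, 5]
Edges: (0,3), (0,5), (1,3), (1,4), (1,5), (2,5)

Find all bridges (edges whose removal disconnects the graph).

A bridge is an edge whose removal increases the number of connected components.
Bridges found: (1,4), (2,5)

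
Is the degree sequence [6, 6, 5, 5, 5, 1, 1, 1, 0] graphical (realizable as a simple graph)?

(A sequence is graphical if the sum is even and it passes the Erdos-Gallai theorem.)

Sum of degrees = 30. Sum is even but fails Erdos-Gallai. The sequence is NOT graphical.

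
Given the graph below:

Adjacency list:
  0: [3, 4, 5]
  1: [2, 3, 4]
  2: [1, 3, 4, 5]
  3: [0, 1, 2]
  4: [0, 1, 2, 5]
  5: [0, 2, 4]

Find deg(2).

Vertex 2 has neighbors [1, 3, 4, 5], so deg(2) = 4.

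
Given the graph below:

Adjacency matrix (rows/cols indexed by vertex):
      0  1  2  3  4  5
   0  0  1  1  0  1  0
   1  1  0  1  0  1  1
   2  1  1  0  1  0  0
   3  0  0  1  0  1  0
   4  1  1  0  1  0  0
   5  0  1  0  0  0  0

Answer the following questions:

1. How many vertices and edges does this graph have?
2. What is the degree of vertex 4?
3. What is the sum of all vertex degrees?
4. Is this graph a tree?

Count: 6 vertices, 8 edges.
Vertex 4 has neighbors [0, 1, 3], degree = 3.
Handshaking lemma: 2 * 8 = 16.
A tree on 6 vertices has 5 edges. This graph has 8 edges (3 extra). Not a tree.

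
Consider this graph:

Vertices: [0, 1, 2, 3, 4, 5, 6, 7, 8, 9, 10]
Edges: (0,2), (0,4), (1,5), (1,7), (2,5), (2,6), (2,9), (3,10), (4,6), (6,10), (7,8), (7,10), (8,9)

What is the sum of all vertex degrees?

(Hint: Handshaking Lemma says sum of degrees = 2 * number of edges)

Count edges: 13 edges.
By Handshaking Lemma: sum of degrees = 2 * 13 = 26.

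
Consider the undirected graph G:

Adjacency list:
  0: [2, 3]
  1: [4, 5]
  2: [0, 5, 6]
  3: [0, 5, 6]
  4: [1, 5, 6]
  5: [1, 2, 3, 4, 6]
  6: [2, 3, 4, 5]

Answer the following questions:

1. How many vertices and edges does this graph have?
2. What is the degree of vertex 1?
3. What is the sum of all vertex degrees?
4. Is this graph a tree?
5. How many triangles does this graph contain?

Count: 7 vertices, 11 edges.
Vertex 1 has neighbors [4, 5], degree = 2.
Handshaking lemma: 2 * 11 = 22.
A tree on 7 vertices has 6 edges. This graph has 11 edges (5 extra). Not a tree.
Number of triangles = 4.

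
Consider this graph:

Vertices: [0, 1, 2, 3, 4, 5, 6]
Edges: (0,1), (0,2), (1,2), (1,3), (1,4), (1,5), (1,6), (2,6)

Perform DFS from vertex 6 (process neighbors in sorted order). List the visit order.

DFS from vertex 6 (neighbors processed in ascending order):
Visit order: 6, 1, 0, 2, 3, 4, 5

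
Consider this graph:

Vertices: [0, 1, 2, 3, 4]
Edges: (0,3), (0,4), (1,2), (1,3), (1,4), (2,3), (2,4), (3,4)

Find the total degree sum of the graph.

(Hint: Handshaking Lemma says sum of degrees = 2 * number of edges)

Count edges: 8 edges.
By Handshaking Lemma: sum of degrees = 2 * 8 = 16.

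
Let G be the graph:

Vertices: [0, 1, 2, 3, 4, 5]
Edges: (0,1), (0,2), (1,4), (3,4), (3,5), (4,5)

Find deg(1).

Vertex 1 has neighbors [0, 4], so deg(1) = 2.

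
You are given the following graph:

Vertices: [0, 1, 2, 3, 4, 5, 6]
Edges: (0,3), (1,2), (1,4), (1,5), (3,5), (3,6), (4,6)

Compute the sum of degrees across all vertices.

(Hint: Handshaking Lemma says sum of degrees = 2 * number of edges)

Count edges: 7 edges.
By Handshaking Lemma: sum of degrees = 2 * 7 = 14.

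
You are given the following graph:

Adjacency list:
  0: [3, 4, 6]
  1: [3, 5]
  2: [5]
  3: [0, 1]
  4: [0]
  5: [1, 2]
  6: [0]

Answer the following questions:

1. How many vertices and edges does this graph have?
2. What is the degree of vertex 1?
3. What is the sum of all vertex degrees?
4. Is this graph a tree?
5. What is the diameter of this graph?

Count: 7 vertices, 6 edges.
Vertex 1 has neighbors [3, 5], degree = 2.
Handshaking lemma: 2 * 6 = 12.
A graph is a tree iff it is connected and has exactly n-1 edges. This graph is connected (all 7 vertices in one component) and has 7-1 = 6 edges. It is a tree.
Diameter (longest shortest path) = 5.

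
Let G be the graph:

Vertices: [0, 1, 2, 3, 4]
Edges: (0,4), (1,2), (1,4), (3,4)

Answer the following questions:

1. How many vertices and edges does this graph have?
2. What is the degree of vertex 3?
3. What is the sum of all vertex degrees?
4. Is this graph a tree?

Count: 5 vertices, 4 edges.
Vertex 3 has neighbors [4], degree = 1.
Handshaking lemma: 2 * 4 = 8.
A graph is a tree iff it is connected and has exactly n-1 edges. This graph is connected (all 5 vertices in one component) and has 5-1 = 4 edges. It is a tree.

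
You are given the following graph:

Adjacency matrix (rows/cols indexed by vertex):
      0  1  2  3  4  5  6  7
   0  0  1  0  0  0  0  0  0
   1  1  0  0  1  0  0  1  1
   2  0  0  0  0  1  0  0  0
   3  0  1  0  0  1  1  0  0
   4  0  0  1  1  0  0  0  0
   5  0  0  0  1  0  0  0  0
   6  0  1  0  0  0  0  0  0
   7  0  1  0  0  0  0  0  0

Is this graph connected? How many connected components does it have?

Checking connectivity: the graph has 1 connected component(s).
All vertices are reachable from each other. The graph IS connected.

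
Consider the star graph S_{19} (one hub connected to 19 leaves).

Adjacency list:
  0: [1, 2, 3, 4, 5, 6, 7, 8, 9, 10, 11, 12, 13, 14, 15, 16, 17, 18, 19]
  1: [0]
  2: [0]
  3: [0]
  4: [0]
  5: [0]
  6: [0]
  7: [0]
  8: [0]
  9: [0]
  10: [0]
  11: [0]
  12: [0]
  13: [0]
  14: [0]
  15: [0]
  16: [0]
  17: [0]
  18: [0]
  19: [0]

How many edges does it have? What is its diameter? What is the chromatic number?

Star graph S_{19}: the hub connects to all 19 leaves.
Edges = 19.
Diameter = 2 (any leaf to hub is 1, leaf to leaf through hub is 2).
Star graphs are bipartite (hub vs leaves), so chromatic number = 2.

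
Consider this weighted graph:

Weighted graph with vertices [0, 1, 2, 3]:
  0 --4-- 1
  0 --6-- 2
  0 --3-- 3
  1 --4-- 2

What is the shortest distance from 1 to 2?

Using Dijkstra's algorithm from vertex 1:
Shortest path: 1 -> 2
Total weight: 4 = 4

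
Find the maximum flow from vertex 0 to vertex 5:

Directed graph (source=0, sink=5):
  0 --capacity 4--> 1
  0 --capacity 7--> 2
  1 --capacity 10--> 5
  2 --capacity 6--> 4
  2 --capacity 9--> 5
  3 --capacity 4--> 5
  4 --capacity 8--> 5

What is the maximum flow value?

Computing max flow:
  Flow on (0->1): 4/4
  Flow on (0->2): 7/7
  Flow on (1->5): 4/10
  Flow on (2->5): 7/9
Maximum flow = 11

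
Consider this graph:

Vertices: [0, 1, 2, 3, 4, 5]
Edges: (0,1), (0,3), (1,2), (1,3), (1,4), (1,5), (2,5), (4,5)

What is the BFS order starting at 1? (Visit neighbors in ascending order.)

BFS from vertex 1 (neighbors processed in ascending order):
Visit order: 1, 0, 2, 3, 4, 5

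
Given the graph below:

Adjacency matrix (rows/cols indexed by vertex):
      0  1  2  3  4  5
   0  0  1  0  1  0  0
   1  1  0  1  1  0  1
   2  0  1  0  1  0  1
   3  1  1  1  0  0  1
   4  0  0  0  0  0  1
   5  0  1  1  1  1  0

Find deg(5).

Vertex 5 has neighbors [1, 2, 3, 4], so deg(5) = 4.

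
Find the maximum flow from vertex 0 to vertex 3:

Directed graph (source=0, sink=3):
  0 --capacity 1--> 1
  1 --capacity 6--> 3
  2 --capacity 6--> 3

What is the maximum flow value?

Computing max flow:
  Flow on (0->1): 1/1
  Flow on (1->3): 1/6
Maximum flow = 1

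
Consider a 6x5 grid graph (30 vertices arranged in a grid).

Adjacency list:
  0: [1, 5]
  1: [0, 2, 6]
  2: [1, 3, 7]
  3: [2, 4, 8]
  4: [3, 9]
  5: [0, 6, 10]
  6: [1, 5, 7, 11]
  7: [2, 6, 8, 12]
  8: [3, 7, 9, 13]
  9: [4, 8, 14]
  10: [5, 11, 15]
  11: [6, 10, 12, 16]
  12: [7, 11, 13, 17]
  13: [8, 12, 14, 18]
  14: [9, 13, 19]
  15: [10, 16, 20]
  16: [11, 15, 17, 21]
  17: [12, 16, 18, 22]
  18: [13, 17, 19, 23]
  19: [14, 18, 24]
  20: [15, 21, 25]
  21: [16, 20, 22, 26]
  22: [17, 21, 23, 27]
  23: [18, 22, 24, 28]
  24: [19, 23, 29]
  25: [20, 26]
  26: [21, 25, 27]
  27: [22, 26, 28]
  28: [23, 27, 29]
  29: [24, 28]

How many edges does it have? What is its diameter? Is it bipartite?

A 6x5 grid has 25 vertical edges and 24 horizontal edges.
Total edges = 25 + 24 = 49.
Diameter = (6-1) + (5-1) = 9 (corner to opposite corner).
Grid graphs are bipartite (checkerboard coloring).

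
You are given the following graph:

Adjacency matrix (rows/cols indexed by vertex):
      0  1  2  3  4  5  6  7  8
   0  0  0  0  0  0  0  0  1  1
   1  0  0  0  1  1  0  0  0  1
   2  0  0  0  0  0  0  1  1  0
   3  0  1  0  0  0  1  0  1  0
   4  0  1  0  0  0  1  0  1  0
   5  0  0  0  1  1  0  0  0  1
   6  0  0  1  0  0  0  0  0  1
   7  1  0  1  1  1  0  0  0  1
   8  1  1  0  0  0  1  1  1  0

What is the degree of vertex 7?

Vertex 7 has neighbors [0, 2, 3, 4, 8], so deg(7) = 5.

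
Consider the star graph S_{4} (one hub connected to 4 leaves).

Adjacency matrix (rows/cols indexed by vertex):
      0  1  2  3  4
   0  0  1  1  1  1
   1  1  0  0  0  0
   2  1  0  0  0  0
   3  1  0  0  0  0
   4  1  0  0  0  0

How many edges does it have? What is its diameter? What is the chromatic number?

Star graph S_{4}: the hub connects to all 4 leaves.
Edges = 4.
Diameter = 2 (any leaf to hub is 1, leaf to leaf through hub is 2).
Star graphs are bipartite (hub vs leaves), so chromatic number = 2.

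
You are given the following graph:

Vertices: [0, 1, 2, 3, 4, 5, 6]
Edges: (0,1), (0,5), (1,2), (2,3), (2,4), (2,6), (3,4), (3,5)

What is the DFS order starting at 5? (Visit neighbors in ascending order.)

DFS from vertex 5 (neighbors processed in ascending order):
Visit order: 5, 0, 1, 2, 3, 4, 6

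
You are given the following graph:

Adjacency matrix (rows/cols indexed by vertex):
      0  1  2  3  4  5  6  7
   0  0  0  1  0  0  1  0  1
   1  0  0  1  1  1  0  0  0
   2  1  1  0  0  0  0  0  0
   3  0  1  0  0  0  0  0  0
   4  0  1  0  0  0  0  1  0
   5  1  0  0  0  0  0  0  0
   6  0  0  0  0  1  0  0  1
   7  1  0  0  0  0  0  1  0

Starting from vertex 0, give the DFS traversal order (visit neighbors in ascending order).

DFS from vertex 0 (neighbors processed in ascending order):
Visit order: 0, 2, 1, 3, 4, 6, 7, 5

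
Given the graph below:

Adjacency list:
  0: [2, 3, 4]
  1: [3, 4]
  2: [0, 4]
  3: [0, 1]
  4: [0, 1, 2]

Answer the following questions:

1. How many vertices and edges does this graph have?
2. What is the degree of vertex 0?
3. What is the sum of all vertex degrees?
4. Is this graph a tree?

Count: 5 vertices, 6 edges.
Vertex 0 has neighbors [2, 3, 4], degree = 3.
Handshaking lemma: 2 * 6 = 12.
A tree on 5 vertices has 4 edges. This graph has 6 edges (2 extra). Not a tree.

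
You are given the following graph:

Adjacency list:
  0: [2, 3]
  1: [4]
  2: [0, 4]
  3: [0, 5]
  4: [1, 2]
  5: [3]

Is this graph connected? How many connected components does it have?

Checking connectivity: the graph has 1 connected component(s).
All vertices are reachable from each other. The graph IS connected.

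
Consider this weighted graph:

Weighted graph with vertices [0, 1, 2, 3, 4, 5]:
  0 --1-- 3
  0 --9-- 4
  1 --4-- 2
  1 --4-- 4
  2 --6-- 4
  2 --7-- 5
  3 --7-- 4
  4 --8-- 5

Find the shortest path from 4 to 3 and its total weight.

Using Dijkstra's algorithm from vertex 4:
Shortest path: 4 -> 3
Total weight: 7 = 7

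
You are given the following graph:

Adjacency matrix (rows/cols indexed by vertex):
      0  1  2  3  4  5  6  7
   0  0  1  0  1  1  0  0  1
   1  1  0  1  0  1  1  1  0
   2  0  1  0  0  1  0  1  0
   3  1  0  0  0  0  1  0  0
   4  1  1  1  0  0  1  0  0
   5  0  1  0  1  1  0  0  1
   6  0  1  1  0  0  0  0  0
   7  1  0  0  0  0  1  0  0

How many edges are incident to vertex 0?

Vertex 0 has neighbors [1, 3, 4, 7], so deg(0) = 4.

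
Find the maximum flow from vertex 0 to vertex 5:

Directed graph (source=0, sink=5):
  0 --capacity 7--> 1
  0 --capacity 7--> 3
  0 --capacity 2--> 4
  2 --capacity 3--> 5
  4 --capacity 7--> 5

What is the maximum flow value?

Computing max flow:
  Flow on (0->4): 2/2
  Flow on (4->5): 2/7
Maximum flow = 2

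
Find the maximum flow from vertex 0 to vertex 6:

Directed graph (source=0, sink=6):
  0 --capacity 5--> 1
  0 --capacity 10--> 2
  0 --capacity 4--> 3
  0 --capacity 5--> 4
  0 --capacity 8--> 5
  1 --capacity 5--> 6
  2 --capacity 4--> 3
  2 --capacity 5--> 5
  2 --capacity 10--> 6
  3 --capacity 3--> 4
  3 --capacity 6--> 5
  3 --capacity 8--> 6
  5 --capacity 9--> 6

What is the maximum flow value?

Computing max flow:
  Flow on (0->1): 5/5
  Flow on (0->2): 10/10
  Flow on (0->3): 4/4
  Flow on (0->5): 8/8
  Flow on (1->6): 5/5
  Flow on (2->6): 10/10
  Flow on (3->6): 4/8
  Flow on (5->6): 8/9
Maximum flow = 27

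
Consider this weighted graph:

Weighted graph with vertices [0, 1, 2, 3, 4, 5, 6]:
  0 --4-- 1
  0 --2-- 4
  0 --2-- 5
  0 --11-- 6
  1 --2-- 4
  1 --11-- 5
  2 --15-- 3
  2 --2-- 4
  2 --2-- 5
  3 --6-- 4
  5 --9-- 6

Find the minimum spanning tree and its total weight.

Applying Kruskal's algorithm (sort edges by weight, add if no cycle):
  Add (0,5) w=2
  Add (0,4) w=2
  Add (1,4) w=2
  Add (2,4) w=2
  Skip (2,5) w=2 (creates cycle)
  Skip (0,1) w=4 (creates cycle)
  Add (3,4) w=6
  Add (5,6) w=9
  Skip (0,6) w=11 (creates cycle)
  Skip (1,5) w=11 (creates cycle)
  Skip (2,3) w=15 (creates cycle)
MST weight = 23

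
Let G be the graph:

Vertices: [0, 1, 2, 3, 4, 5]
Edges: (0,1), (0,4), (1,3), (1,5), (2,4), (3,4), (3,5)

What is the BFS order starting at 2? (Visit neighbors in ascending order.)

BFS from vertex 2 (neighbors processed in ascending order):
Visit order: 2, 4, 0, 3, 1, 5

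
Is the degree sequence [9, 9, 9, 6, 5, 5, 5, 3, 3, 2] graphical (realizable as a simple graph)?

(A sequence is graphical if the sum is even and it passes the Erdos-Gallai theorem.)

Sum of degrees = 56. Sum is even but fails Erdos-Gallai. The sequence is NOT graphical.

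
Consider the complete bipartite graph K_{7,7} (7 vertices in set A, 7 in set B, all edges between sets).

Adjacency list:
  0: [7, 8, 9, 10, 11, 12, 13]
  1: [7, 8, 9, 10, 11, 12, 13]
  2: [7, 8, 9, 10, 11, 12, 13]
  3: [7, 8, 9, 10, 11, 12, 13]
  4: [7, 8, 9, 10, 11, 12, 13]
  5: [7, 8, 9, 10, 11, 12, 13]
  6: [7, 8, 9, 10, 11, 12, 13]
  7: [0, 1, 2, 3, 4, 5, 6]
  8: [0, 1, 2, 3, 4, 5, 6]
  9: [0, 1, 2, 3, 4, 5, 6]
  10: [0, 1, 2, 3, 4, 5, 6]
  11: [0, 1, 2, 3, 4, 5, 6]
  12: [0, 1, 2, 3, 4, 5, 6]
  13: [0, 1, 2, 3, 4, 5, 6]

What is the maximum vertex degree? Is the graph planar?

Set-A vertices have degree 7; set-B vertices have degree 7. Maximum degree = max(7,7) = 7.
K_{7,7} contains K_{3,3} as a subgraph (since both sides have >= 3 vertices); by Kuratowski's theorem it is not planar.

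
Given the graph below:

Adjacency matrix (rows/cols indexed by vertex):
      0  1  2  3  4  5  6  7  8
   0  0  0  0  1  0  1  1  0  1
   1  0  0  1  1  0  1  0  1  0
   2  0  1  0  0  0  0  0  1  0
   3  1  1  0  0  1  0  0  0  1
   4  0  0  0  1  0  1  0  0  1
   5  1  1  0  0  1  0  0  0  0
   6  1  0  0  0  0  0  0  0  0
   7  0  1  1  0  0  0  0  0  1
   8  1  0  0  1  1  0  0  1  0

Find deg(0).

Vertex 0 has neighbors [3, 5, 6, 8], so deg(0) = 4.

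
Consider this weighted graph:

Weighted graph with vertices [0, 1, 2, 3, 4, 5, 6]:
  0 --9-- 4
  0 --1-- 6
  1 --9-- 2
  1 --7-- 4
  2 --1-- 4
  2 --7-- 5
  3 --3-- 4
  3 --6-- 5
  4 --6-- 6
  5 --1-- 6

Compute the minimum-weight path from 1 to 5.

Using Dijkstra's algorithm from vertex 1:
Shortest path: 1 -> 4 -> 6 -> 5
Total weight: 7 + 6 + 1 = 14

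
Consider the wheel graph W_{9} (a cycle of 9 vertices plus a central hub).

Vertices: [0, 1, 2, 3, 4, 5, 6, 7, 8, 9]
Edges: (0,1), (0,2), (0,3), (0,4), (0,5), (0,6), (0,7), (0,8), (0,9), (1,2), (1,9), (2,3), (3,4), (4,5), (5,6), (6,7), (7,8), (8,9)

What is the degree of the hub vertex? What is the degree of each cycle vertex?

The hub connects to all 9 cycle vertices, so deg(hub) = 9.
Each cycle vertex connects to 2 neighbors on the cycle plus the hub, so deg(cycle vertex) = 3.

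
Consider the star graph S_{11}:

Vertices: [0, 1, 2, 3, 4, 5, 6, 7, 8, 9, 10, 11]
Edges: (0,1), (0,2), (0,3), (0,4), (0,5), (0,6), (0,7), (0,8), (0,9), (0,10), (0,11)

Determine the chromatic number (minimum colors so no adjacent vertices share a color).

S_{11} has one hub adjacent to 11 leaves; leaves are pairwise non-adjacent.
Color the hub 0 and every leaf 1.
Chromatic number = 2.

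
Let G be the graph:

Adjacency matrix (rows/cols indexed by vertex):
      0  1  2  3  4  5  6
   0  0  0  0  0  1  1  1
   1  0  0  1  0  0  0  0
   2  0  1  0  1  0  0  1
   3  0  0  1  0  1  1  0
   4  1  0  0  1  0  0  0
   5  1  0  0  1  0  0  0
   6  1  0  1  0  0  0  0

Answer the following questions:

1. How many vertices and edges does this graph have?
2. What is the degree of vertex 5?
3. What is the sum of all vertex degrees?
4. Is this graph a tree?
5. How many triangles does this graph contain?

Count: 7 vertices, 8 edges.
Vertex 5 has neighbors [0, 3], degree = 2.
Handshaking lemma: 2 * 8 = 16.
A tree on 7 vertices has 6 edges. This graph has 8 edges (2 extra). Not a tree.
Number of triangles = 0.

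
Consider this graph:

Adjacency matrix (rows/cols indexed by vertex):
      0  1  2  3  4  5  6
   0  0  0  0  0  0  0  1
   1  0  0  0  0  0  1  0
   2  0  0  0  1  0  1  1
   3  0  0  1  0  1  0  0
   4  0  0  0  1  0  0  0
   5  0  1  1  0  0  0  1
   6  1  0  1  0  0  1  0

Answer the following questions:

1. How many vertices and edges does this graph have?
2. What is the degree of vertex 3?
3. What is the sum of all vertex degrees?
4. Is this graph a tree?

Count: 7 vertices, 7 edges.
Vertex 3 has neighbors [2, 4], degree = 2.
Handshaking lemma: 2 * 7 = 14.
A tree on 7 vertices has 6 edges. This graph has 7 edges (1 extra). Not a tree.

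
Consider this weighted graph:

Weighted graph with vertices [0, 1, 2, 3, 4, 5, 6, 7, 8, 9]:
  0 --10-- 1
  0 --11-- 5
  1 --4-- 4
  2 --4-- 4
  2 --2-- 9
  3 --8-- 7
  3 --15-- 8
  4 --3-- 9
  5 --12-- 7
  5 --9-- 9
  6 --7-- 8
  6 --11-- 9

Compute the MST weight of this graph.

Applying Kruskal's algorithm (sort edges by weight, add if no cycle):
  Add (2,9) w=2
  Add (4,9) w=3
  Add (1,4) w=4
  Skip (2,4) w=4 (creates cycle)
  Add (6,8) w=7
  Add (3,7) w=8
  Add (5,9) w=9
  Add (0,1) w=10
  Skip (0,5) w=11 (creates cycle)
  Add (6,9) w=11
  Add (5,7) w=12
  Skip (3,8) w=15 (creates cycle)
MST weight = 66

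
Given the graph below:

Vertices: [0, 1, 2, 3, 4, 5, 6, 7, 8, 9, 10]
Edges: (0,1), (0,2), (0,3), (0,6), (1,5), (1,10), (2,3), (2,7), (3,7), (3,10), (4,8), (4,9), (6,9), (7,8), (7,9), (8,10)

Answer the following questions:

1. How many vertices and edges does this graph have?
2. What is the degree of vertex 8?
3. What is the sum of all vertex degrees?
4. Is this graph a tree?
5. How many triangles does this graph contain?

Count: 11 vertices, 16 edges.
Vertex 8 has neighbors [4, 7, 10], degree = 3.
Handshaking lemma: 2 * 16 = 32.
A tree on 11 vertices has 10 edges. This graph has 16 edges (6 extra). Not a tree.
Number of triangles = 2.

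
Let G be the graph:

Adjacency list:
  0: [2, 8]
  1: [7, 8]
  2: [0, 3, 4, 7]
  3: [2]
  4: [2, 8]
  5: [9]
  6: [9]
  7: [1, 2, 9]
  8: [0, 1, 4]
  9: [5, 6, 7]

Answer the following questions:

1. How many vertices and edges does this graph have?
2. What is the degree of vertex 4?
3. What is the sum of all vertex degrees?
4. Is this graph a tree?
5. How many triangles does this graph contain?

Count: 10 vertices, 11 edges.
Vertex 4 has neighbors [2, 8], degree = 2.
Handshaking lemma: 2 * 11 = 22.
A tree on 10 vertices has 9 edges. This graph has 11 edges (2 extra). Not a tree.
Number of triangles = 0.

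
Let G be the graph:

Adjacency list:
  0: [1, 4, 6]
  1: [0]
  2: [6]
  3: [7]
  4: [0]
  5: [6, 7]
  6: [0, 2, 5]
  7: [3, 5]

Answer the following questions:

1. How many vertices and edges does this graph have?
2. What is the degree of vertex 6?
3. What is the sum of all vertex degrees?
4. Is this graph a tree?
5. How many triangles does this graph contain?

Count: 8 vertices, 7 edges.
Vertex 6 has neighbors [0, 2, 5], degree = 3.
Handshaking lemma: 2 * 7 = 14.
A graph is a tree iff it is connected and has exactly n-1 edges. This graph is connected (all 8 vertices in one component) and has 8-1 = 7 edges. It is a tree.
Number of triangles = 0.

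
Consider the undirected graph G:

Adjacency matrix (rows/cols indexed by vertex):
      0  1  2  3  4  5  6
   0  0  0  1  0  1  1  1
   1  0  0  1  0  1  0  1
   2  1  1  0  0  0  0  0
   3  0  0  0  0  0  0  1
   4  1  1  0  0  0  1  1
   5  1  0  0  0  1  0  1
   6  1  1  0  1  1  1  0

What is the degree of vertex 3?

Vertex 3 has neighbors [6], so deg(3) = 1.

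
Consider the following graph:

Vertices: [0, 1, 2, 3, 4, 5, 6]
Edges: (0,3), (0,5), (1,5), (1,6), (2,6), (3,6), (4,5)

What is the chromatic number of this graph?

The graph has a maximum clique of size 2 (lower bound on chromatic number).
A valid 3-coloring: {0: 1, 1: 1, 2: 1, 3: 2, 4: 1, 5: 0, 6: 0}.
No proper 2-coloring exists (verified by exhaustive search).
Chromatic number = 3.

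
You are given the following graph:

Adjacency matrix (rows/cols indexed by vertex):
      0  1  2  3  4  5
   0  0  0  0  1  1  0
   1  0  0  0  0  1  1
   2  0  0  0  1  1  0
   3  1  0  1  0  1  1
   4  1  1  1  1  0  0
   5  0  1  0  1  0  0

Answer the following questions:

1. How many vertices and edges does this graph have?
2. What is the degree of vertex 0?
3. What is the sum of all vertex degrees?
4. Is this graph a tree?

Count: 6 vertices, 8 edges.
Vertex 0 has neighbors [3, 4], degree = 2.
Handshaking lemma: 2 * 8 = 16.
A tree on 6 vertices has 5 edges. This graph has 8 edges (3 extra). Not a tree.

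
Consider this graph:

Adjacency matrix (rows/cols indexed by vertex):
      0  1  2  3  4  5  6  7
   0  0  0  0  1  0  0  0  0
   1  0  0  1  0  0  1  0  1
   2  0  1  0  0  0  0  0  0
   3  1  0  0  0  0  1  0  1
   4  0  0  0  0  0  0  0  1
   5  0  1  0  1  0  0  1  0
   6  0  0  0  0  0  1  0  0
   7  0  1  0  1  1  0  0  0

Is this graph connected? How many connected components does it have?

Checking connectivity: the graph has 1 connected component(s).
All vertices are reachable from each other. The graph IS connected.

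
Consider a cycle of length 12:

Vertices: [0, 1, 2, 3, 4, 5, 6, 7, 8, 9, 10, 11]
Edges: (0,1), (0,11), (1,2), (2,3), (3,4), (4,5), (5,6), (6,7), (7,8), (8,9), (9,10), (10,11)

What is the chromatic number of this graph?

This is an even cycle (C_12). Even cycles are bipartite.
Chromatic number = 2.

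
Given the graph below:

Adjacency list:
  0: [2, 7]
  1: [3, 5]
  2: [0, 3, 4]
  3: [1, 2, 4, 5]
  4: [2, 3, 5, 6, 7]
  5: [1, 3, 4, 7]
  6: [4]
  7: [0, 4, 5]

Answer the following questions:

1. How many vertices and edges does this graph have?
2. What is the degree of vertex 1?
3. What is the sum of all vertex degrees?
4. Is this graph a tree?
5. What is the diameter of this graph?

Count: 8 vertices, 12 edges.
Vertex 1 has neighbors [3, 5], degree = 2.
Handshaking lemma: 2 * 12 = 24.
A tree on 8 vertices has 7 edges. This graph has 12 edges (5 extra). Not a tree.
Diameter (longest shortest path) = 3.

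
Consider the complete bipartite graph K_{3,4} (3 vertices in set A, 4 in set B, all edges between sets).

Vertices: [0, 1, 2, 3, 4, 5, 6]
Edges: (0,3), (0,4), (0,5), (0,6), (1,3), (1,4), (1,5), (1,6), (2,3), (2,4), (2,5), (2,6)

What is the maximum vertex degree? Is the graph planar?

Set-A vertices have degree 4; set-B vertices have degree 3. Maximum degree = max(3,4) = 4.
K_{3,4} contains K_{3,3} as a subgraph (since both sides have >= 3 vertices); by Kuratowski's theorem it is not planar.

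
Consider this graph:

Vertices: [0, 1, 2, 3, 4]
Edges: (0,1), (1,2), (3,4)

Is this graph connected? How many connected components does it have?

Checking connectivity: the graph has 2 connected component(s).
Components: [[0, 1, 2], [3, 4]]. The graph is NOT connected.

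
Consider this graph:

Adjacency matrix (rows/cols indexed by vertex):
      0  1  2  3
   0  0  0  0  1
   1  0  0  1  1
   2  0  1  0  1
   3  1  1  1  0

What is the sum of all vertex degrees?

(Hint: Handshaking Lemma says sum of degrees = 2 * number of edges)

Count edges: 4 edges.
By Handshaking Lemma: sum of degrees = 2 * 4 = 8.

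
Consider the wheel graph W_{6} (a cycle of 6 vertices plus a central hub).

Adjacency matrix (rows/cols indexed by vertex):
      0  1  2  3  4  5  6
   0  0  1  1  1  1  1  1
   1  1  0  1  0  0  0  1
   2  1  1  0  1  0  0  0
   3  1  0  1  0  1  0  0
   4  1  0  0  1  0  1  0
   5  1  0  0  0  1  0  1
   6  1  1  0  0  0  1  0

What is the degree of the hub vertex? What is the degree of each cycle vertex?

The hub connects to all 6 cycle vertices, so deg(hub) = 6.
Each cycle vertex connects to 2 neighbors on the cycle plus the hub, so deg(cycle vertex) = 3.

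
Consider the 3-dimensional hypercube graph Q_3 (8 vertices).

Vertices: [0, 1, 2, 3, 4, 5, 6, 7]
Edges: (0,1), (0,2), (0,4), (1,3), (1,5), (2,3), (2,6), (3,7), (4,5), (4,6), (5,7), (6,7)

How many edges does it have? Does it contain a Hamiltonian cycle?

Q_3 has 8 * 3 / 2 = 12 edges.
Q_3 (d >= 2) always has a Hamiltonian cycle: a 3-bit cyclic Gray code visits every vertex exactly once and returns to the start.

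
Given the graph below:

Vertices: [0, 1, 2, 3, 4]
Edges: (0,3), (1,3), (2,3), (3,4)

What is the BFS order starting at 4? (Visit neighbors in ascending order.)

BFS from vertex 4 (neighbors processed in ascending order):
Visit order: 4, 3, 0, 1, 2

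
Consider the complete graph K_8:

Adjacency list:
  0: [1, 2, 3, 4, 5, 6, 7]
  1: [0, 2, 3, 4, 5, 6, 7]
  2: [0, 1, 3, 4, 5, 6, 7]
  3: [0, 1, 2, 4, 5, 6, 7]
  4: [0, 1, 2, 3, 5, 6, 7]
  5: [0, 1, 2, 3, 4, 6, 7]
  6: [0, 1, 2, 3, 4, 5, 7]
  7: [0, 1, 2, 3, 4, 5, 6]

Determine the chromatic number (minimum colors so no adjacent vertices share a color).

In K_8, every vertex is adjacent to every other vertex.
Each vertex needs a unique color.
Chromatic number = 8.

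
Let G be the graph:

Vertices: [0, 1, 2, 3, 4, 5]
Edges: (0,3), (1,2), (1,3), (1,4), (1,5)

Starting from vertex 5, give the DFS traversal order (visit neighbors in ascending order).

DFS from vertex 5 (neighbors processed in ascending order):
Visit order: 5, 1, 2, 3, 0, 4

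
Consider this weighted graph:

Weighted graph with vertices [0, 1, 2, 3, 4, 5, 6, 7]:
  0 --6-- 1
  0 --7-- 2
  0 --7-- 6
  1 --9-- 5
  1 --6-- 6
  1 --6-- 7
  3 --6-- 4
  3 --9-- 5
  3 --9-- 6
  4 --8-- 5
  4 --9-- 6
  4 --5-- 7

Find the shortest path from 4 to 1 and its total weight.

Using Dijkstra's algorithm from vertex 4:
Shortest path: 4 -> 7 -> 1
Total weight: 5 + 6 = 11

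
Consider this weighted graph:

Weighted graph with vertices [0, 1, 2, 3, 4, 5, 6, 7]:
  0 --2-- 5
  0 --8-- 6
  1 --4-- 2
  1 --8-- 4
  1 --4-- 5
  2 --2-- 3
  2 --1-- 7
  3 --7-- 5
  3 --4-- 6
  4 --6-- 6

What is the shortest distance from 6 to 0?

Using Dijkstra's algorithm from vertex 6:
Shortest path: 6 -> 0
Total weight: 8 = 8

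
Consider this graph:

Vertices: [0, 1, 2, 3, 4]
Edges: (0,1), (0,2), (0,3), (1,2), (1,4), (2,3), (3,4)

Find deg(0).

Vertex 0 has neighbors [1, 2, 3], so deg(0) = 3.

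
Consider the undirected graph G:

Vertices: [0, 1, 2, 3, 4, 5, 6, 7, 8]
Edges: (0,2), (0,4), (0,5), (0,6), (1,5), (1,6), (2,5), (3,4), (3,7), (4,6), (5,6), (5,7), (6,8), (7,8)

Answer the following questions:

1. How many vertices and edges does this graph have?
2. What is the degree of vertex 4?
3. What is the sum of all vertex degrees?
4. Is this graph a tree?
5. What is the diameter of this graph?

Count: 9 vertices, 14 edges.
Vertex 4 has neighbors [0, 3, 6], degree = 3.
Handshaking lemma: 2 * 14 = 28.
A tree on 9 vertices has 8 edges. This graph has 14 edges (6 extra). Not a tree.
Diameter (longest shortest path) = 3.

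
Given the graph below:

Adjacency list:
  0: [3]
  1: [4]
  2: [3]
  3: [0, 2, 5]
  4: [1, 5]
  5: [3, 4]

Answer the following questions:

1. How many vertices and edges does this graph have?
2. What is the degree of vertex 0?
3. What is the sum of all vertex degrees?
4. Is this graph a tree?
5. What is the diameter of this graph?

Count: 6 vertices, 5 edges.
Vertex 0 has neighbors [3], degree = 1.
Handshaking lemma: 2 * 5 = 10.
A graph is a tree iff it is connected and has exactly n-1 edges. This graph is connected (all 6 vertices in one component) and has 6-1 = 5 edges. It is a tree.
Diameter (longest shortest path) = 4.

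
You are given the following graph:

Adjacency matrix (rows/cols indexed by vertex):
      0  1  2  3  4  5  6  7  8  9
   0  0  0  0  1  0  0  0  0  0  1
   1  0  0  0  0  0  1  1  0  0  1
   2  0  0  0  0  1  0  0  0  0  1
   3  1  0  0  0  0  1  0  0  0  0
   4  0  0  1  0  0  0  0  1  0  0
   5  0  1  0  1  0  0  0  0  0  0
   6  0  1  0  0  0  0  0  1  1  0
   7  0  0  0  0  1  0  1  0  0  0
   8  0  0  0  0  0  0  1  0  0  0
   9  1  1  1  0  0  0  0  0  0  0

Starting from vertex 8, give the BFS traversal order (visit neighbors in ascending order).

BFS from vertex 8 (neighbors processed in ascending order):
Visit order: 8, 6, 1, 7, 5, 9, 4, 3, 0, 2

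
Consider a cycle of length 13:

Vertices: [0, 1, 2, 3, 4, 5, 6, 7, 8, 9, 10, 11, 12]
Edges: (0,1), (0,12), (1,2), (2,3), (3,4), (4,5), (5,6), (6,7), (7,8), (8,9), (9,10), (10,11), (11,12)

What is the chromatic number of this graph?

This is an odd cycle (C_13). Odd cycles are not bipartite (any 2-coloring forces two adjacent vertices to match), and 3 colors suffice.
Chromatic number = 3.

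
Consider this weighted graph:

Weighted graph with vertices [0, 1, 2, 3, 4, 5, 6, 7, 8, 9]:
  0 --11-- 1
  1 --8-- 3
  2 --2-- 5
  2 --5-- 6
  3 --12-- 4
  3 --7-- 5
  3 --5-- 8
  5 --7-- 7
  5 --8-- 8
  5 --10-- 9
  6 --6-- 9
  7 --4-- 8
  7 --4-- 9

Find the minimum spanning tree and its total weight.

Applying Kruskal's algorithm (sort edges by weight, add if no cycle):
  Add (2,5) w=2
  Add (7,8) w=4
  Add (7,9) w=4
  Add (2,6) w=5
  Add (3,8) w=5
  Add (6,9) w=6
  Skip (3,5) w=7 (creates cycle)
  Skip (5,7) w=7 (creates cycle)
  Add (1,3) w=8
  Skip (5,8) w=8 (creates cycle)
  Skip (5,9) w=10 (creates cycle)
  Add (0,1) w=11
  Add (3,4) w=12
MST weight = 57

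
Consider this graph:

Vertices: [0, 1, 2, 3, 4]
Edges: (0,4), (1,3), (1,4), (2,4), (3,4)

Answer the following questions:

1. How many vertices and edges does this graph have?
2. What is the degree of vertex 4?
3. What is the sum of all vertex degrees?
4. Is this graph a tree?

Count: 5 vertices, 5 edges.
Vertex 4 has neighbors [0, 1, 2, 3], degree = 4.
Handshaking lemma: 2 * 5 = 10.
A tree on 5 vertices has 4 edges. This graph has 5 edges (1 extra). Not a tree.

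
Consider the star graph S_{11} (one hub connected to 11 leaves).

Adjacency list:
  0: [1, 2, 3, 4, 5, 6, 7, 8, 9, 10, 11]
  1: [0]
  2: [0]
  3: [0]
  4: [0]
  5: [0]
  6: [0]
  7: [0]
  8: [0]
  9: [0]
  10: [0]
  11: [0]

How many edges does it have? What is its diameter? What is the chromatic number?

Star graph S_{11}: the hub connects to all 11 leaves.
Edges = 11.
Diameter = 2 (any leaf to hub is 1, leaf to leaf through hub is 2).
Star graphs are bipartite (hub vs leaves), so chromatic number = 2.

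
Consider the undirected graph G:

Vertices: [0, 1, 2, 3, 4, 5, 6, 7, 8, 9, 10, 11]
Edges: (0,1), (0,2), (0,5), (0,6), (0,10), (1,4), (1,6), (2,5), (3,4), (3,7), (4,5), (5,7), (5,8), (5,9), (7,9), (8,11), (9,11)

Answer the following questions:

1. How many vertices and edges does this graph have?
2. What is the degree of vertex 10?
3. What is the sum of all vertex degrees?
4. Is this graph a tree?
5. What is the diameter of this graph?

Count: 12 vertices, 17 edges.
Vertex 10 has neighbors [0], degree = 1.
Handshaking lemma: 2 * 17 = 34.
A tree on 12 vertices has 11 edges. This graph has 17 edges (6 extra). Not a tree.
Diameter (longest shortest path) = 4.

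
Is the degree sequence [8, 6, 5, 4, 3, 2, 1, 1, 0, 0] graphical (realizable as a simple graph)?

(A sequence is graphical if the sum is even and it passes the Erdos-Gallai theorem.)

Sum of degrees = 30. Sum is even but fails Erdos-Gallai. The sequence is NOT graphical.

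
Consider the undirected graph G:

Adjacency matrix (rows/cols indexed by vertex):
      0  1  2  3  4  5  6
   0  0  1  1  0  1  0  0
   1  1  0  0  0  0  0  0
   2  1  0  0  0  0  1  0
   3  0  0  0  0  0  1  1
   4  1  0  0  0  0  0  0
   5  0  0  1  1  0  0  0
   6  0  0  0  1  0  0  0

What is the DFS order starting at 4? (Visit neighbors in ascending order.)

DFS from vertex 4 (neighbors processed in ascending order):
Visit order: 4, 0, 1, 2, 5, 3, 6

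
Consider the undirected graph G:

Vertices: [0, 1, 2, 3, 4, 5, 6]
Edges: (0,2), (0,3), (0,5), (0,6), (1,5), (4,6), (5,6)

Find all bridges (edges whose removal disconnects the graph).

A bridge is an edge whose removal increases the number of connected components.
Bridges found: (0,2), (0,3), (1,5), (4,6)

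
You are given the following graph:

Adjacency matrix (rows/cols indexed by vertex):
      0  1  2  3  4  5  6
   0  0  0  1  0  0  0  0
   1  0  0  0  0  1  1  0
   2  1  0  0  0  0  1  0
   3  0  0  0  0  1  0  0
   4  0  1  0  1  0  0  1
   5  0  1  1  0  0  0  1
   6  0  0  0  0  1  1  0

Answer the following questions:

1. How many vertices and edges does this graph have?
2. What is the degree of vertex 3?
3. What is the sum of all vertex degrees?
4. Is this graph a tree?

Count: 7 vertices, 7 edges.
Vertex 3 has neighbors [4], degree = 1.
Handshaking lemma: 2 * 7 = 14.
A tree on 7 vertices has 6 edges. This graph has 7 edges (1 extra). Not a tree.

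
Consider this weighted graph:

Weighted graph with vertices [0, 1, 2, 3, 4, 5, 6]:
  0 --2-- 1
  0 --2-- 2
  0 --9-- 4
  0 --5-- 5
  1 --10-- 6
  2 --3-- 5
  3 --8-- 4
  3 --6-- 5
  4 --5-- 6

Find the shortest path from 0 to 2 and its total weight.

Using Dijkstra's algorithm from vertex 0:
Shortest path: 0 -> 2
Total weight: 2 = 2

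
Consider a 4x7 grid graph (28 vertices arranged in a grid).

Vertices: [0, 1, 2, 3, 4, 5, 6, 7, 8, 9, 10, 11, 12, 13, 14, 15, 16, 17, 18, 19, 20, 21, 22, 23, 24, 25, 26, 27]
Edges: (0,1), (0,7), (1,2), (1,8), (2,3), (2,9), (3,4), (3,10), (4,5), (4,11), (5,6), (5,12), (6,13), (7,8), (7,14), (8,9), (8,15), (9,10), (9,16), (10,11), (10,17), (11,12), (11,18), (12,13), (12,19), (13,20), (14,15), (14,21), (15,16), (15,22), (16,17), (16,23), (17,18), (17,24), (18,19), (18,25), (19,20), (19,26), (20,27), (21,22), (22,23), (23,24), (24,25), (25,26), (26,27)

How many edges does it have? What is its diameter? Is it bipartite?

A 4x7 grid has 21 vertical edges and 24 horizontal edges.
Total edges = 21 + 24 = 45.
Diameter = (4-1) + (7-1) = 9 (corner to opposite corner).
Grid graphs are bipartite (checkerboard coloring).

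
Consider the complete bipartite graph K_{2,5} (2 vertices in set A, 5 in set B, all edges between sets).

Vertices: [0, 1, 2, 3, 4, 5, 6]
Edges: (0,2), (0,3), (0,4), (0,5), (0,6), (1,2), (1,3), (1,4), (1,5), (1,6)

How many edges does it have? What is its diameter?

K_{2,5} has 2 * 5 = 10 edges.
Any vertex reaches any opposite-side vertex in 1 step; same-side vertices reach in 2 steps via any opposite-side vertex.
Diameter = 2.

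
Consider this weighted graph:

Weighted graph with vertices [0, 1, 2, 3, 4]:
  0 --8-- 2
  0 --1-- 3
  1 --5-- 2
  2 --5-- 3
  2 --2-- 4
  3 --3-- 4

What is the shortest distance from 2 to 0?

Using Dijkstra's algorithm from vertex 2:
Shortest path: 2 -> 3 -> 0
Total weight: 5 + 1 = 6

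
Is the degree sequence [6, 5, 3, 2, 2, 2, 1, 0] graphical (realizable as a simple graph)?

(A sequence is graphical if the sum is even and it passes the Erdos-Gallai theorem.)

Sum of degrees = 21. Sum is odd, so the sequence is NOT graphical.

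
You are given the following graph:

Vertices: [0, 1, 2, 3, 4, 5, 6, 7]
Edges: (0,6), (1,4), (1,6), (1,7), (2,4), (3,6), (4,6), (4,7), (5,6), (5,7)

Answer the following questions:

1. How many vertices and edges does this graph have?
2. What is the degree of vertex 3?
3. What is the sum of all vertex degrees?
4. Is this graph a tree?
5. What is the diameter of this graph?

Count: 8 vertices, 10 edges.
Vertex 3 has neighbors [6], degree = 1.
Handshaking lemma: 2 * 10 = 20.
A tree on 8 vertices has 7 edges. This graph has 10 edges (3 extra). Not a tree.
Diameter (longest shortest path) = 3.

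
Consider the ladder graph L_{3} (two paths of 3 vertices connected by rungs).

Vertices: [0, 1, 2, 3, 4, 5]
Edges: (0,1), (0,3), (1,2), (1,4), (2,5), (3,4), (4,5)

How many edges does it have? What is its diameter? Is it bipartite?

Ladder graph L_{3}: 3 rungs + 2 * (3-1) path edges = 3 + 4 = 7 edges.
Diameter = 3.
Ladder graphs are bipartite (alternating coloring along each path).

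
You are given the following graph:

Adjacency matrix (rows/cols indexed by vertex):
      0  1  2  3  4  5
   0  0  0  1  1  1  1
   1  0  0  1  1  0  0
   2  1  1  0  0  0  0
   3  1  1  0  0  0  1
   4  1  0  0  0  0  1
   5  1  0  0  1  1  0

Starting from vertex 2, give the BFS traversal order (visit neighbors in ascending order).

BFS from vertex 2 (neighbors processed in ascending order):
Visit order: 2, 0, 1, 3, 4, 5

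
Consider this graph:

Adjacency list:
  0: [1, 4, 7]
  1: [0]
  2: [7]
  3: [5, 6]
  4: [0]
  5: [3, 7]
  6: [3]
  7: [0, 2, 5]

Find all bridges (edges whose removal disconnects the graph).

A bridge is an edge whose removal increases the number of connected components.
Bridges found: (0,1), (0,4), (0,7), (2,7), (3,5), (3,6), (5,7)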